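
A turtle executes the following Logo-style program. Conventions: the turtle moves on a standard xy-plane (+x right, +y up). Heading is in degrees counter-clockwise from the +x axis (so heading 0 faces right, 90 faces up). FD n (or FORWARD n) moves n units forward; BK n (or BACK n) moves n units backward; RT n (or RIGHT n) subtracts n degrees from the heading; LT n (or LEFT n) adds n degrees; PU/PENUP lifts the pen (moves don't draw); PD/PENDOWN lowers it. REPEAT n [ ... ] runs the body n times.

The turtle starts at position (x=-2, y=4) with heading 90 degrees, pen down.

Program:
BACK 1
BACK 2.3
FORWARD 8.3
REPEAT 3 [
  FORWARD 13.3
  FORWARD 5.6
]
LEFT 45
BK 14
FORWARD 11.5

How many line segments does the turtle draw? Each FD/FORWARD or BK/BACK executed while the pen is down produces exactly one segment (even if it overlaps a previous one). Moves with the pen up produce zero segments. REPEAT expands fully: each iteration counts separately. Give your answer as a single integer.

Answer: 11

Derivation:
Executing turtle program step by step:
Start: pos=(-2,4), heading=90, pen down
BK 1: (-2,4) -> (-2,3) [heading=90, draw]
BK 2.3: (-2,3) -> (-2,0.7) [heading=90, draw]
FD 8.3: (-2,0.7) -> (-2,9) [heading=90, draw]
REPEAT 3 [
  -- iteration 1/3 --
  FD 13.3: (-2,9) -> (-2,22.3) [heading=90, draw]
  FD 5.6: (-2,22.3) -> (-2,27.9) [heading=90, draw]
  -- iteration 2/3 --
  FD 13.3: (-2,27.9) -> (-2,41.2) [heading=90, draw]
  FD 5.6: (-2,41.2) -> (-2,46.8) [heading=90, draw]
  -- iteration 3/3 --
  FD 13.3: (-2,46.8) -> (-2,60.1) [heading=90, draw]
  FD 5.6: (-2,60.1) -> (-2,65.7) [heading=90, draw]
]
LT 45: heading 90 -> 135
BK 14: (-2,65.7) -> (7.899,55.801) [heading=135, draw]
FD 11.5: (7.899,55.801) -> (-0.232,63.932) [heading=135, draw]
Final: pos=(-0.232,63.932), heading=135, 11 segment(s) drawn
Segments drawn: 11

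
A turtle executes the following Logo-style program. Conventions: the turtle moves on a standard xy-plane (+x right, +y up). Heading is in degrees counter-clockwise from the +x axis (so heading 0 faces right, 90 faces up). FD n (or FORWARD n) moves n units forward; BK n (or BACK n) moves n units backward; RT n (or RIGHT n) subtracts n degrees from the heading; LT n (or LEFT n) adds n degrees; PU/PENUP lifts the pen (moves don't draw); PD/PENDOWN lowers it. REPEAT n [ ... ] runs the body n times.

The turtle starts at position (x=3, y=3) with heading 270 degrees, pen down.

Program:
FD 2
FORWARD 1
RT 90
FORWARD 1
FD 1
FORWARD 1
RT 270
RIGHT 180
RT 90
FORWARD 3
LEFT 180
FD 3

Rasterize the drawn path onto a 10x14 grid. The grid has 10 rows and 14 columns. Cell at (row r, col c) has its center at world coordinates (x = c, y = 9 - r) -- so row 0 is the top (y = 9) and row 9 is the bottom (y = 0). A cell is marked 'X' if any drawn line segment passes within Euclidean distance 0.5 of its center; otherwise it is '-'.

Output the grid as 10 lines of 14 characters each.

Segment 0: (3,3) -> (3,1)
Segment 1: (3,1) -> (3,0)
Segment 2: (3,0) -> (2,0)
Segment 3: (2,0) -> (1,0)
Segment 4: (1,0) -> (-0,0)
Segment 5: (-0,0) -> (3,0)
Segment 6: (3,0) -> (-0,0)

Answer: --------------
--------------
--------------
--------------
--------------
--------------
---X----------
---X----------
---X----------
XXXX----------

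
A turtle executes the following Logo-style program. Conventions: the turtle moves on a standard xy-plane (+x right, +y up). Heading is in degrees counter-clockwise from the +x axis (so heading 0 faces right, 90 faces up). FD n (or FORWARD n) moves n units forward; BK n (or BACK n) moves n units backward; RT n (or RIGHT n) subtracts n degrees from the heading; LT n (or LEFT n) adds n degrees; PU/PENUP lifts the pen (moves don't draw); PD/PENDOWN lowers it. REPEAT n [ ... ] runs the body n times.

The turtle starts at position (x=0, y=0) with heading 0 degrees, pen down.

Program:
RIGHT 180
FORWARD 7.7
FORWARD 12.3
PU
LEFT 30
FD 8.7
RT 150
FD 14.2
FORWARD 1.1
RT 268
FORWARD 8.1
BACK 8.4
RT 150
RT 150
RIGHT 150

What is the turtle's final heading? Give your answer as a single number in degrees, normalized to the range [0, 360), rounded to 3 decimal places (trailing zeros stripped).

Answer: 62

Derivation:
Executing turtle program step by step:
Start: pos=(0,0), heading=0, pen down
RT 180: heading 0 -> 180
FD 7.7: (0,0) -> (-7.7,0) [heading=180, draw]
FD 12.3: (-7.7,0) -> (-20,0) [heading=180, draw]
PU: pen up
LT 30: heading 180 -> 210
FD 8.7: (-20,0) -> (-27.534,-4.35) [heading=210, move]
RT 150: heading 210 -> 60
FD 14.2: (-27.534,-4.35) -> (-20.434,7.948) [heading=60, move]
FD 1.1: (-20.434,7.948) -> (-19.884,8.9) [heading=60, move]
RT 268: heading 60 -> 152
FD 8.1: (-19.884,8.9) -> (-27.036,12.703) [heading=152, move]
BK 8.4: (-27.036,12.703) -> (-19.62,8.759) [heading=152, move]
RT 150: heading 152 -> 2
RT 150: heading 2 -> 212
RT 150: heading 212 -> 62
Final: pos=(-19.62,8.759), heading=62, 2 segment(s) drawn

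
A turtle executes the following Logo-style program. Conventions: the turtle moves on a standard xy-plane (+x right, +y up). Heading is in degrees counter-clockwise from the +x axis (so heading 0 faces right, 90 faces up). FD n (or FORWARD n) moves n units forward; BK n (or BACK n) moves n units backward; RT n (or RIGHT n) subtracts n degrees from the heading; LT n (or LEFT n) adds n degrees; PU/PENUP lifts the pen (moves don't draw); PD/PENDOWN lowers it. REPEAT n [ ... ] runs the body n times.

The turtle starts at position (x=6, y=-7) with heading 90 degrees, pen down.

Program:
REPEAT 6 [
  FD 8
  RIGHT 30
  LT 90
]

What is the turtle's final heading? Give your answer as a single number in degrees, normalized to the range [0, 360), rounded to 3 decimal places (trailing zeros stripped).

Executing turtle program step by step:
Start: pos=(6,-7), heading=90, pen down
REPEAT 6 [
  -- iteration 1/6 --
  FD 8: (6,-7) -> (6,1) [heading=90, draw]
  RT 30: heading 90 -> 60
  LT 90: heading 60 -> 150
  -- iteration 2/6 --
  FD 8: (6,1) -> (-0.928,5) [heading=150, draw]
  RT 30: heading 150 -> 120
  LT 90: heading 120 -> 210
  -- iteration 3/6 --
  FD 8: (-0.928,5) -> (-7.856,1) [heading=210, draw]
  RT 30: heading 210 -> 180
  LT 90: heading 180 -> 270
  -- iteration 4/6 --
  FD 8: (-7.856,1) -> (-7.856,-7) [heading=270, draw]
  RT 30: heading 270 -> 240
  LT 90: heading 240 -> 330
  -- iteration 5/6 --
  FD 8: (-7.856,-7) -> (-0.928,-11) [heading=330, draw]
  RT 30: heading 330 -> 300
  LT 90: heading 300 -> 30
  -- iteration 6/6 --
  FD 8: (-0.928,-11) -> (6,-7) [heading=30, draw]
  RT 30: heading 30 -> 0
  LT 90: heading 0 -> 90
]
Final: pos=(6,-7), heading=90, 6 segment(s) drawn

Answer: 90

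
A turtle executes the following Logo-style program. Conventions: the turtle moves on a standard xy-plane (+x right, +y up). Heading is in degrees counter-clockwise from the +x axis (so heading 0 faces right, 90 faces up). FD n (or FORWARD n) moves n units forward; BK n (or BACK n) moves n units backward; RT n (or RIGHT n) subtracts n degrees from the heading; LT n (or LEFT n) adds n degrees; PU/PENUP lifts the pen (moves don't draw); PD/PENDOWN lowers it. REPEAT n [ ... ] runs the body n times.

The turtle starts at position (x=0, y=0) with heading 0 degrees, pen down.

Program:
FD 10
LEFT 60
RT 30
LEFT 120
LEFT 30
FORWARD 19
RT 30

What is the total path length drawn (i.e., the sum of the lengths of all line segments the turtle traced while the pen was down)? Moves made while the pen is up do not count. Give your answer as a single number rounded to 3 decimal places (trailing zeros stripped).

Answer: 29

Derivation:
Executing turtle program step by step:
Start: pos=(0,0), heading=0, pen down
FD 10: (0,0) -> (10,0) [heading=0, draw]
LT 60: heading 0 -> 60
RT 30: heading 60 -> 30
LT 120: heading 30 -> 150
LT 30: heading 150 -> 180
FD 19: (10,0) -> (-9,0) [heading=180, draw]
RT 30: heading 180 -> 150
Final: pos=(-9,0), heading=150, 2 segment(s) drawn

Segment lengths:
  seg 1: (0,0) -> (10,0), length = 10
  seg 2: (10,0) -> (-9,0), length = 19
Total = 29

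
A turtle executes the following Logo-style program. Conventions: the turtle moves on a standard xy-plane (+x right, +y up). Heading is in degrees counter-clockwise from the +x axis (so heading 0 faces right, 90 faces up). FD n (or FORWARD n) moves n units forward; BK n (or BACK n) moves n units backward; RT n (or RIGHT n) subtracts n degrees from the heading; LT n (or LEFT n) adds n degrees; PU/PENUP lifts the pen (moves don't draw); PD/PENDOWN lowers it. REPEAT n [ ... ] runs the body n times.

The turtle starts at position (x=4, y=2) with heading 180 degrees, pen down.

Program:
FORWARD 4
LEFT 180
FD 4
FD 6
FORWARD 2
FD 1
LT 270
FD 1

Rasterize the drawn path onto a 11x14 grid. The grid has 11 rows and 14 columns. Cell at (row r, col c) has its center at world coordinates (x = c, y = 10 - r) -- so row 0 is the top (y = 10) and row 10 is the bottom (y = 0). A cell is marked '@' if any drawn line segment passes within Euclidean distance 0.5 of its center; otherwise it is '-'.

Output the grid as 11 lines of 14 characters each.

Segment 0: (4,2) -> (0,2)
Segment 1: (0,2) -> (4,2)
Segment 2: (4,2) -> (10,2)
Segment 3: (10,2) -> (12,2)
Segment 4: (12,2) -> (13,2)
Segment 5: (13,2) -> (13,1)

Answer: --------------
--------------
--------------
--------------
--------------
--------------
--------------
--------------
@@@@@@@@@@@@@@
-------------@
--------------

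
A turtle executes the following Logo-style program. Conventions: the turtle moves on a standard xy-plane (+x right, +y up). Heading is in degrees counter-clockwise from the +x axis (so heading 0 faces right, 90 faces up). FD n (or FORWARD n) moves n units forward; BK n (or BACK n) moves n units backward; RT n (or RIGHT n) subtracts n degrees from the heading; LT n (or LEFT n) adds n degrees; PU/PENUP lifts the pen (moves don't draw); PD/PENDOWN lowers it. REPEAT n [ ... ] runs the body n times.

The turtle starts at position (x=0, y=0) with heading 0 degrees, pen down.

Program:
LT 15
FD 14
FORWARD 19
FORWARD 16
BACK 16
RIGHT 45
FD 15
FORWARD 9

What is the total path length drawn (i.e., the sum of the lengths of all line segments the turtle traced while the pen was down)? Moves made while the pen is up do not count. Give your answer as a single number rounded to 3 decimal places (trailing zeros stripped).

Answer: 89

Derivation:
Executing turtle program step by step:
Start: pos=(0,0), heading=0, pen down
LT 15: heading 0 -> 15
FD 14: (0,0) -> (13.523,3.623) [heading=15, draw]
FD 19: (13.523,3.623) -> (31.876,8.541) [heading=15, draw]
FD 16: (31.876,8.541) -> (47.33,12.682) [heading=15, draw]
BK 16: (47.33,12.682) -> (31.876,8.541) [heading=15, draw]
RT 45: heading 15 -> 330
FD 15: (31.876,8.541) -> (44.866,1.041) [heading=330, draw]
FD 9: (44.866,1.041) -> (52.66,-3.459) [heading=330, draw]
Final: pos=(52.66,-3.459), heading=330, 6 segment(s) drawn

Segment lengths:
  seg 1: (0,0) -> (13.523,3.623), length = 14
  seg 2: (13.523,3.623) -> (31.876,8.541), length = 19
  seg 3: (31.876,8.541) -> (47.33,12.682), length = 16
  seg 4: (47.33,12.682) -> (31.876,8.541), length = 16
  seg 5: (31.876,8.541) -> (44.866,1.041), length = 15
  seg 6: (44.866,1.041) -> (52.66,-3.459), length = 9
Total = 89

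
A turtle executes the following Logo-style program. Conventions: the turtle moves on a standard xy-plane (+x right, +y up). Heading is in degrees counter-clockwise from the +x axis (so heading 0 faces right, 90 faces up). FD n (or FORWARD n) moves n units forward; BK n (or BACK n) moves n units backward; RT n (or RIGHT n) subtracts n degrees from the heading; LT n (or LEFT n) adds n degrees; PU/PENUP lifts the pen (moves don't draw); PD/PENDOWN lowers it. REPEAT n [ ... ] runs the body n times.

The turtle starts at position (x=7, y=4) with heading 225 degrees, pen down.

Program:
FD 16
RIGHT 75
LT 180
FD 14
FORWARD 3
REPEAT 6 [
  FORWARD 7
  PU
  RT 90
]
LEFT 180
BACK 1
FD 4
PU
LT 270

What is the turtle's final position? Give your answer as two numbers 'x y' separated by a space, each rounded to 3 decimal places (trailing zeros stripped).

Answer: 15.569 -26.876

Derivation:
Executing turtle program step by step:
Start: pos=(7,4), heading=225, pen down
FD 16: (7,4) -> (-4.314,-7.314) [heading=225, draw]
RT 75: heading 225 -> 150
LT 180: heading 150 -> 330
FD 14: (-4.314,-7.314) -> (7.811,-14.314) [heading=330, draw]
FD 3: (7.811,-14.314) -> (10.409,-15.814) [heading=330, draw]
REPEAT 6 [
  -- iteration 1/6 --
  FD 7: (10.409,-15.814) -> (16.471,-19.314) [heading=330, draw]
  PU: pen up
  RT 90: heading 330 -> 240
  -- iteration 2/6 --
  FD 7: (16.471,-19.314) -> (12.971,-25.376) [heading=240, move]
  PU: pen up
  RT 90: heading 240 -> 150
  -- iteration 3/6 --
  FD 7: (12.971,-25.376) -> (6.909,-21.876) [heading=150, move]
  PU: pen up
  RT 90: heading 150 -> 60
  -- iteration 4/6 --
  FD 7: (6.909,-21.876) -> (10.409,-15.814) [heading=60, move]
  PU: pen up
  RT 90: heading 60 -> 330
  -- iteration 5/6 --
  FD 7: (10.409,-15.814) -> (16.471,-19.314) [heading=330, move]
  PU: pen up
  RT 90: heading 330 -> 240
  -- iteration 6/6 --
  FD 7: (16.471,-19.314) -> (12.971,-25.376) [heading=240, move]
  PU: pen up
  RT 90: heading 240 -> 150
]
LT 180: heading 150 -> 330
BK 1: (12.971,-25.376) -> (12.105,-24.876) [heading=330, move]
FD 4: (12.105,-24.876) -> (15.569,-26.876) [heading=330, move]
PU: pen up
LT 270: heading 330 -> 240
Final: pos=(15.569,-26.876), heading=240, 4 segment(s) drawn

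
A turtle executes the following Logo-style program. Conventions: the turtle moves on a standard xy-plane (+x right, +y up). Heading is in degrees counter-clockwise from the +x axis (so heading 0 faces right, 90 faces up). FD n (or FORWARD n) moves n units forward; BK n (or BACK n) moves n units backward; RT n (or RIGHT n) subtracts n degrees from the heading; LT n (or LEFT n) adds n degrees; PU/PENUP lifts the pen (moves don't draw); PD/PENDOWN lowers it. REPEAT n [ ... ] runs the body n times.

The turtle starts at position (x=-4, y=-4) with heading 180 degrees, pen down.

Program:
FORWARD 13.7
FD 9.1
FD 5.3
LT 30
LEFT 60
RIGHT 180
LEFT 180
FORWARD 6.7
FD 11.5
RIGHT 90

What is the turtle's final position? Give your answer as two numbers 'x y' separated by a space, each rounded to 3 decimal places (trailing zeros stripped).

Executing turtle program step by step:
Start: pos=(-4,-4), heading=180, pen down
FD 13.7: (-4,-4) -> (-17.7,-4) [heading=180, draw]
FD 9.1: (-17.7,-4) -> (-26.8,-4) [heading=180, draw]
FD 5.3: (-26.8,-4) -> (-32.1,-4) [heading=180, draw]
LT 30: heading 180 -> 210
LT 60: heading 210 -> 270
RT 180: heading 270 -> 90
LT 180: heading 90 -> 270
FD 6.7: (-32.1,-4) -> (-32.1,-10.7) [heading=270, draw]
FD 11.5: (-32.1,-10.7) -> (-32.1,-22.2) [heading=270, draw]
RT 90: heading 270 -> 180
Final: pos=(-32.1,-22.2), heading=180, 5 segment(s) drawn

Answer: -32.1 -22.2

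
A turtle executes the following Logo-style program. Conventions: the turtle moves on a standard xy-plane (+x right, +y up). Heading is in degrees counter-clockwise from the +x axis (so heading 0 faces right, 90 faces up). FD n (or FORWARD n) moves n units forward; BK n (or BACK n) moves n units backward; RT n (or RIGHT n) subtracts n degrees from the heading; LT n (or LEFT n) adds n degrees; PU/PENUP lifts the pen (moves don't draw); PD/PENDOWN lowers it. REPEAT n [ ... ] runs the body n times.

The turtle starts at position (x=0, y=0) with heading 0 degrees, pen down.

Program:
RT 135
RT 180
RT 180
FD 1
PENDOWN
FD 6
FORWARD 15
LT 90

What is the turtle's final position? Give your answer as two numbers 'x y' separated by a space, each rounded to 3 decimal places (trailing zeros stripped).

Executing turtle program step by step:
Start: pos=(0,0), heading=0, pen down
RT 135: heading 0 -> 225
RT 180: heading 225 -> 45
RT 180: heading 45 -> 225
FD 1: (0,0) -> (-0.707,-0.707) [heading=225, draw]
PD: pen down
FD 6: (-0.707,-0.707) -> (-4.95,-4.95) [heading=225, draw]
FD 15: (-4.95,-4.95) -> (-15.556,-15.556) [heading=225, draw]
LT 90: heading 225 -> 315
Final: pos=(-15.556,-15.556), heading=315, 3 segment(s) drawn

Answer: -15.556 -15.556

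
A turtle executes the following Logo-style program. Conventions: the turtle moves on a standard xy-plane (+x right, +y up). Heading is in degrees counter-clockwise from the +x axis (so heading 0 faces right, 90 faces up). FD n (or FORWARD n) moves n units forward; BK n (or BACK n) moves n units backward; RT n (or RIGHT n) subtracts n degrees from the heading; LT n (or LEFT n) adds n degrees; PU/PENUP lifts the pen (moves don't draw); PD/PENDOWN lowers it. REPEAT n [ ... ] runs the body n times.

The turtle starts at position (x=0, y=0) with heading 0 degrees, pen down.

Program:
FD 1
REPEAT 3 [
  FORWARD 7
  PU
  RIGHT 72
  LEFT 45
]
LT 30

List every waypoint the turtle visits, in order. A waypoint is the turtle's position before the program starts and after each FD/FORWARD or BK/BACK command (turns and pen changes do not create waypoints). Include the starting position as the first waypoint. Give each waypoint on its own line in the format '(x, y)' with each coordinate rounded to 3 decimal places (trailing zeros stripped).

Answer: (0, 0)
(1, 0)
(8, 0)
(14.237, -3.178)
(18.352, -8.841)

Derivation:
Executing turtle program step by step:
Start: pos=(0,0), heading=0, pen down
FD 1: (0,0) -> (1,0) [heading=0, draw]
REPEAT 3 [
  -- iteration 1/3 --
  FD 7: (1,0) -> (8,0) [heading=0, draw]
  PU: pen up
  RT 72: heading 0 -> 288
  LT 45: heading 288 -> 333
  -- iteration 2/3 --
  FD 7: (8,0) -> (14.237,-3.178) [heading=333, move]
  PU: pen up
  RT 72: heading 333 -> 261
  LT 45: heading 261 -> 306
  -- iteration 3/3 --
  FD 7: (14.237,-3.178) -> (18.352,-8.841) [heading=306, move]
  PU: pen up
  RT 72: heading 306 -> 234
  LT 45: heading 234 -> 279
]
LT 30: heading 279 -> 309
Final: pos=(18.352,-8.841), heading=309, 2 segment(s) drawn
Waypoints (5 total):
(0, 0)
(1, 0)
(8, 0)
(14.237, -3.178)
(18.352, -8.841)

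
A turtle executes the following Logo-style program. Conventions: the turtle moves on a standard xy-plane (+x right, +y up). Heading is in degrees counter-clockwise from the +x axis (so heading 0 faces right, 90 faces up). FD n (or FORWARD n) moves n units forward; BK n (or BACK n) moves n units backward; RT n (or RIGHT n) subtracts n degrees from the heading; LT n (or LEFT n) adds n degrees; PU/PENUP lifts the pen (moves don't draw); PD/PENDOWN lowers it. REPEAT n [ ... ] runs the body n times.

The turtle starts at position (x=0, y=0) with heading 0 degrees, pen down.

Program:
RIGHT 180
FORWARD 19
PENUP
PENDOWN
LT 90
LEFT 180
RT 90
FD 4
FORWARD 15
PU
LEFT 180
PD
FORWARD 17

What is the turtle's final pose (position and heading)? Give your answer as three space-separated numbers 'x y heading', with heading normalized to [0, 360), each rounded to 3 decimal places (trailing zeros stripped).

Executing turtle program step by step:
Start: pos=(0,0), heading=0, pen down
RT 180: heading 0 -> 180
FD 19: (0,0) -> (-19,0) [heading=180, draw]
PU: pen up
PD: pen down
LT 90: heading 180 -> 270
LT 180: heading 270 -> 90
RT 90: heading 90 -> 0
FD 4: (-19,0) -> (-15,0) [heading=0, draw]
FD 15: (-15,0) -> (0,0) [heading=0, draw]
PU: pen up
LT 180: heading 0 -> 180
PD: pen down
FD 17: (0,0) -> (-17,0) [heading=180, draw]
Final: pos=(-17,0), heading=180, 4 segment(s) drawn

Answer: -17 0 180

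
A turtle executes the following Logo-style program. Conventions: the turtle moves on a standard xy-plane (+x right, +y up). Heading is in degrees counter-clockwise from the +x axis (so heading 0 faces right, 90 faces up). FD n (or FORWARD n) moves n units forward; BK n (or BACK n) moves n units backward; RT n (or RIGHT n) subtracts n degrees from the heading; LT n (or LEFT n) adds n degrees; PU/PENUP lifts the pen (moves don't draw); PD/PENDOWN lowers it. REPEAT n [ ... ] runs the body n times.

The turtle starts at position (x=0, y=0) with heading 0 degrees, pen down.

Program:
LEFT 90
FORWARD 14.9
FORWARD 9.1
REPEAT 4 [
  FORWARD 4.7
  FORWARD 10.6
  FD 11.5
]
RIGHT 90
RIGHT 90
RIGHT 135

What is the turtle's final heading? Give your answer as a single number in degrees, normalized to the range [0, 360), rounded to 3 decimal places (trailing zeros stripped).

Answer: 135

Derivation:
Executing turtle program step by step:
Start: pos=(0,0), heading=0, pen down
LT 90: heading 0 -> 90
FD 14.9: (0,0) -> (0,14.9) [heading=90, draw]
FD 9.1: (0,14.9) -> (0,24) [heading=90, draw]
REPEAT 4 [
  -- iteration 1/4 --
  FD 4.7: (0,24) -> (0,28.7) [heading=90, draw]
  FD 10.6: (0,28.7) -> (0,39.3) [heading=90, draw]
  FD 11.5: (0,39.3) -> (0,50.8) [heading=90, draw]
  -- iteration 2/4 --
  FD 4.7: (0,50.8) -> (0,55.5) [heading=90, draw]
  FD 10.6: (0,55.5) -> (0,66.1) [heading=90, draw]
  FD 11.5: (0,66.1) -> (0,77.6) [heading=90, draw]
  -- iteration 3/4 --
  FD 4.7: (0,77.6) -> (0,82.3) [heading=90, draw]
  FD 10.6: (0,82.3) -> (0,92.9) [heading=90, draw]
  FD 11.5: (0,92.9) -> (0,104.4) [heading=90, draw]
  -- iteration 4/4 --
  FD 4.7: (0,104.4) -> (0,109.1) [heading=90, draw]
  FD 10.6: (0,109.1) -> (0,119.7) [heading=90, draw]
  FD 11.5: (0,119.7) -> (0,131.2) [heading=90, draw]
]
RT 90: heading 90 -> 0
RT 90: heading 0 -> 270
RT 135: heading 270 -> 135
Final: pos=(0,131.2), heading=135, 14 segment(s) drawn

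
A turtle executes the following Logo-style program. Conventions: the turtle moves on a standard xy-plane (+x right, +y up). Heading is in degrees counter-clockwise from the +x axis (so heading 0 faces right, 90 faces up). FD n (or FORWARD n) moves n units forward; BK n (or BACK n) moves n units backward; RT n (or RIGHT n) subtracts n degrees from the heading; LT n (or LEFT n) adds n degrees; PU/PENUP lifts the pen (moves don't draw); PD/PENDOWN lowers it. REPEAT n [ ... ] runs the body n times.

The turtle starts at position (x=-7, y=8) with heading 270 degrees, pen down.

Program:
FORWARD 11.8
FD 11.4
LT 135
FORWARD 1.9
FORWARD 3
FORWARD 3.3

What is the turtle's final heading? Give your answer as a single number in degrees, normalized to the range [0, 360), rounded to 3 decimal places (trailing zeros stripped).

Executing turtle program step by step:
Start: pos=(-7,8), heading=270, pen down
FD 11.8: (-7,8) -> (-7,-3.8) [heading=270, draw]
FD 11.4: (-7,-3.8) -> (-7,-15.2) [heading=270, draw]
LT 135: heading 270 -> 45
FD 1.9: (-7,-15.2) -> (-5.656,-13.856) [heading=45, draw]
FD 3: (-5.656,-13.856) -> (-3.535,-11.735) [heading=45, draw]
FD 3.3: (-3.535,-11.735) -> (-1.202,-9.402) [heading=45, draw]
Final: pos=(-1.202,-9.402), heading=45, 5 segment(s) drawn

Answer: 45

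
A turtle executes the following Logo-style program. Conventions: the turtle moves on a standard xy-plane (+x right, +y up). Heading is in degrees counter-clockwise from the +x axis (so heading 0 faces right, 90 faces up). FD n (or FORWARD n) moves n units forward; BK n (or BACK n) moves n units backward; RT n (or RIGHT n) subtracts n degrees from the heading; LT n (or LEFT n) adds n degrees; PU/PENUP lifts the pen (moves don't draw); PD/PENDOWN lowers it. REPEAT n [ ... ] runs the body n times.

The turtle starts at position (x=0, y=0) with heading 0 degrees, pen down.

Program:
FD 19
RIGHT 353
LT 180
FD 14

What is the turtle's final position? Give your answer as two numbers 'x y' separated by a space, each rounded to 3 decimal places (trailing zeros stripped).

Answer: 5.104 -1.706

Derivation:
Executing turtle program step by step:
Start: pos=(0,0), heading=0, pen down
FD 19: (0,0) -> (19,0) [heading=0, draw]
RT 353: heading 0 -> 7
LT 180: heading 7 -> 187
FD 14: (19,0) -> (5.104,-1.706) [heading=187, draw]
Final: pos=(5.104,-1.706), heading=187, 2 segment(s) drawn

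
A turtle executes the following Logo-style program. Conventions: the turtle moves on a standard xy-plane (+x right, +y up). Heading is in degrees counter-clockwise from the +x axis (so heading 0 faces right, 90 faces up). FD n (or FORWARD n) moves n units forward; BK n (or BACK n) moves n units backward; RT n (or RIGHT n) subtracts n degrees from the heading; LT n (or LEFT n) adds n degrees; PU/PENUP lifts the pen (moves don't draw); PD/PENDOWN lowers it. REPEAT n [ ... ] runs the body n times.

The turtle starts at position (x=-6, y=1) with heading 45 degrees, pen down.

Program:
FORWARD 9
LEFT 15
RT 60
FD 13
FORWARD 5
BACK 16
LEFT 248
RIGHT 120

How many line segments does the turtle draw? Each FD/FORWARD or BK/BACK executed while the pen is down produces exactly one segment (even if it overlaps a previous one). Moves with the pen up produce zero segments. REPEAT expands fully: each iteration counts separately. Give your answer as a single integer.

Answer: 4

Derivation:
Executing turtle program step by step:
Start: pos=(-6,1), heading=45, pen down
FD 9: (-6,1) -> (0.364,7.364) [heading=45, draw]
LT 15: heading 45 -> 60
RT 60: heading 60 -> 0
FD 13: (0.364,7.364) -> (13.364,7.364) [heading=0, draw]
FD 5: (13.364,7.364) -> (18.364,7.364) [heading=0, draw]
BK 16: (18.364,7.364) -> (2.364,7.364) [heading=0, draw]
LT 248: heading 0 -> 248
RT 120: heading 248 -> 128
Final: pos=(2.364,7.364), heading=128, 4 segment(s) drawn
Segments drawn: 4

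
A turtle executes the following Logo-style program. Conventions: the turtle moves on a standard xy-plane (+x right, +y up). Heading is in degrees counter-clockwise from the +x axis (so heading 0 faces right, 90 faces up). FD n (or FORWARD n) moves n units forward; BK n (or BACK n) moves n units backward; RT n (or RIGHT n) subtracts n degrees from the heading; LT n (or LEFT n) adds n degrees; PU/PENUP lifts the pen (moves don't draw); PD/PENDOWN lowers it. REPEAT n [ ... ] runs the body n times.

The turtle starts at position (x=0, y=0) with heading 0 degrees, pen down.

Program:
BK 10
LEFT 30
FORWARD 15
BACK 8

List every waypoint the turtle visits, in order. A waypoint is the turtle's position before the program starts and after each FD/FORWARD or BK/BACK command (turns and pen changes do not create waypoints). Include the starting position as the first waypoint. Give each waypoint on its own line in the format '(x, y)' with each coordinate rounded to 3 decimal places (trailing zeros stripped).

Executing turtle program step by step:
Start: pos=(0,0), heading=0, pen down
BK 10: (0,0) -> (-10,0) [heading=0, draw]
LT 30: heading 0 -> 30
FD 15: (-10,0) -> (2.99,7.5) [heading=30, draw]
BK 8: (2.99,7.5) -> (-3.938,3.5) [heading=30, draw]
Final: pos=(-3.938,3.5), heading=30, 3 segment(s) drawn
Waypoints (4 total):
(0, 0)
(-10, 0)
(2.99, 7.5)
(-3.938, 3.5)

Answer: (0, 0)
(-10, 0)
(2.99, 7.5)
(-3.938, 3.5)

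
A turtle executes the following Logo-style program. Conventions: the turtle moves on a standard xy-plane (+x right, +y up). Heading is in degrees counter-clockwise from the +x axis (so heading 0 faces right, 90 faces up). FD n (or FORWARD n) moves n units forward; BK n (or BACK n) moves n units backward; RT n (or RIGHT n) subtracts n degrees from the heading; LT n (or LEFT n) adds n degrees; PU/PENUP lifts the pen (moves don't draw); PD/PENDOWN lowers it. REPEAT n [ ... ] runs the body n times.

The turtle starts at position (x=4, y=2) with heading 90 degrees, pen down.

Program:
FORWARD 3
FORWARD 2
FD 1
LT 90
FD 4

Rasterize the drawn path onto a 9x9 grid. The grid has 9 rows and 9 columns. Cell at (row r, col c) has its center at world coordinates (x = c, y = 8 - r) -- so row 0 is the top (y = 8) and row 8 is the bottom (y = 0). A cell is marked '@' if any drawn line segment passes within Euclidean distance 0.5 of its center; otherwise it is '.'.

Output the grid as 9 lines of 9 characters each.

Segment 0: (4,2) -> (4,5)
Segment 1: (4,5) -> (4,7)
Segment 2: (4,7) -> (4,8)
Segment 3: (4,8) -> (0,8)

Answer: @@@@@....
....@....
....@....
....@....
....@....
....@....
....@....
.........
.........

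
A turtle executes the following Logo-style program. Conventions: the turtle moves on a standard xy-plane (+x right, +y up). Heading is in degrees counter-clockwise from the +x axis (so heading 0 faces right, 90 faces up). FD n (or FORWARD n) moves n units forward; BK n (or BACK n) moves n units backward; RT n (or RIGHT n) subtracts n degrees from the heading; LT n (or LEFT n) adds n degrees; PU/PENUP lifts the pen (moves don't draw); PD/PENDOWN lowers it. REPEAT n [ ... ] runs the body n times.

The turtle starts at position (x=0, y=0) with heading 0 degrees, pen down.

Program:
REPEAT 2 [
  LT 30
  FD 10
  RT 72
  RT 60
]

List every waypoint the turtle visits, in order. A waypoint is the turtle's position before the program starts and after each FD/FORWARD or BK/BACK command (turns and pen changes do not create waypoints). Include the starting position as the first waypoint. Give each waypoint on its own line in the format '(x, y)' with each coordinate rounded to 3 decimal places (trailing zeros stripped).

Executing turtle program step by step:
Start: pos=(0,0), heading=0, pen down
REPEAT 2 [
  -- iteration 1/2 --
  LT 30: heading 0 -> 30
  FD 10: (0,0) -> (8.66,5) [heading=30, draw]
  RT 72: heading 30 -> 318
  RT 60: heading 318 -> 258
  -- iteration 2/2 --
  LT 30: heading 258 -> 288
  FD 10: (8.66,5) -> (11.75,-4.511) [heading=288, draw]
  RT 72: heading 288 -> 216
  RT 60: heading 216 -> 156
]
Final: pos=(11.75,-4.511), heading=156, 2 segment(s) drawn
Waypoints (3 total):
(0, 0)
(8.66, 5)
(11.75, -4.511)

Answer: (0, 0)
(8.66, 5)
(11.75, -4.511)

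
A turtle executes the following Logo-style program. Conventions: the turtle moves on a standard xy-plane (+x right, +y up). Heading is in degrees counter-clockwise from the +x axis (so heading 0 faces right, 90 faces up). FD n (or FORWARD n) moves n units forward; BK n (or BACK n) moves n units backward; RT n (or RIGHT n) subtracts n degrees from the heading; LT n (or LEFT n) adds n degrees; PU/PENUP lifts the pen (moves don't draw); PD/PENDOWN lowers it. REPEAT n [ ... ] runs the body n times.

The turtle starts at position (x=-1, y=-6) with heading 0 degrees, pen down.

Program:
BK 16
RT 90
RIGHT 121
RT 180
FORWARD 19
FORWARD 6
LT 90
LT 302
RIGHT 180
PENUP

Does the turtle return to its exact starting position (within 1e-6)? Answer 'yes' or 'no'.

Answer: no

Derivation:
Executing turtle program step by step:
Start: pos=(-1,-6), heading=0, pen down
BK 16: (-1,-6) -> (-17,-6) [heading=0, draw]
RT 90: heading 0 -> 270
RT 121: heading 270 -> 149
RT 180: heading 149 -> 329
FD 19: (-17,-6) -> (-0.714,-15.786) [heading=329, draw]
FD 6: (-0.714,-15.786) -> (4.429,-18.876) [heading=329, draw]
LT 90: heading 329 -> 59
LT 302: heading 59 -> 1
RT 180: heading 1 -> 181
PU: pen up
Final: pos=(4.429,-18.876), heading=181, 3 segment(s) drawn

Start position: (-1, -6)
Final position: (4.429, -18.876)
Distance = 13.974; >= 1e-6 -> NOT closed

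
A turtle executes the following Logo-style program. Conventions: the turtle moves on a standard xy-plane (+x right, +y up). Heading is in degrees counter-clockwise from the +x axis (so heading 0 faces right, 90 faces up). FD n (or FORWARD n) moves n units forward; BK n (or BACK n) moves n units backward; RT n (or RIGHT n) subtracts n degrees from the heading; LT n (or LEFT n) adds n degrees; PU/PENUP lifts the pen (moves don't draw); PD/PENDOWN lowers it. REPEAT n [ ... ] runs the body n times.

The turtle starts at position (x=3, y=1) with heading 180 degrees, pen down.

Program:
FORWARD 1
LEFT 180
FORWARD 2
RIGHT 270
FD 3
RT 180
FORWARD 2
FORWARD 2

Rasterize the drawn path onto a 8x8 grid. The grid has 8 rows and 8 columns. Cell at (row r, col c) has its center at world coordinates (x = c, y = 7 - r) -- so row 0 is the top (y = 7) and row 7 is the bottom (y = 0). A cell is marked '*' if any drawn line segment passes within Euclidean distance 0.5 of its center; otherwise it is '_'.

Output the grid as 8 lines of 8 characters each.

Answer: ________
________
________
____*___
____*___
____*___
__***___
____*___

Derivation:
Segment 0: (3,1) -> (2,1)
Segment 1: (2,1) -> (4,1)
Segment 2: (4,1) -> (4,4)
Segment 3: (4,4) -> (4,2)
Segment 4: (4,2) -> (4,0)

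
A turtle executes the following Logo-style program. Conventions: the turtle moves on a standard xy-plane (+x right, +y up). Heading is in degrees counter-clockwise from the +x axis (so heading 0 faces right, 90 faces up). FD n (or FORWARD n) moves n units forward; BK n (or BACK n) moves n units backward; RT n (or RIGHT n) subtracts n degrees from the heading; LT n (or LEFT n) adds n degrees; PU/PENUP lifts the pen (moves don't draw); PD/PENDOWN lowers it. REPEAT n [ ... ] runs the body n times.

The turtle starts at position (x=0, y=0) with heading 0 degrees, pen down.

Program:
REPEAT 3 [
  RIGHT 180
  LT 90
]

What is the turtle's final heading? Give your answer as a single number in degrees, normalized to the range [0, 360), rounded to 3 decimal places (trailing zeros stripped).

Executing turtle program step by step:
Start: pos=(0,0), heading=0, pen down
REPEAT 3 [
  -- iteration 1/3 --
  RT 180: heading 0 -> 180
  LT 90: heading 180 -> 270
  -- iteration 2/3 --
  RT 180: heading 270 -> 90
  LT 90: heading 90 -> 180
  -- iteration 3/3 --
  RT 180: heading 180 -> 0
  LT 90: heading 0 -> 90
]
Final: pos=(0,0), heading=90, 0 segment(s) drawn

Answer: 90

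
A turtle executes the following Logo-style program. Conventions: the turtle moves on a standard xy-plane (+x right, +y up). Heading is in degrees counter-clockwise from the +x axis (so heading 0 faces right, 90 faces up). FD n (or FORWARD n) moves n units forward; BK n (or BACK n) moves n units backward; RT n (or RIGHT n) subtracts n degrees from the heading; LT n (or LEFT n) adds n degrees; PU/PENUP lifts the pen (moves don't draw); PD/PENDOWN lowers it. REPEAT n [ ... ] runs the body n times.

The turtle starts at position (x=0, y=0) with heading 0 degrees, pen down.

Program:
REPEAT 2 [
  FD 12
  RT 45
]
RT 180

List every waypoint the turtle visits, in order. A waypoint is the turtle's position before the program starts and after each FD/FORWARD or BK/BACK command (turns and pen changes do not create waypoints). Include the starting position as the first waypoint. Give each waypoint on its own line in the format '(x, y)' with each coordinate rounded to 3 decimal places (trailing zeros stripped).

Answer: (0, 0)
(12, 0)
(20.485, -8.485)

Derivation:
Executing turtle program step by step:
Start: pos=(0,0), heading=0, pen down
REPEAT 2 [
  -- iteration 1/2 --
  FD 12: (0,0) -> (12,0) [heading=0, draw]
  RT 45: heading 0 -> 315
  -- iteration 2/2 --
  FD 12: (12,0) -> (20.485,-8.485) [heading=315, draw]
  RT 45: heading 315 -> 270
]
RT 180: heading 270 -> 90
Final: pos=(20.485,-8.485), heading=90, 2 segment(s) drawn
Waypoints (3 total):
(0, 0)
(12, 0)
(20.485, -8.485)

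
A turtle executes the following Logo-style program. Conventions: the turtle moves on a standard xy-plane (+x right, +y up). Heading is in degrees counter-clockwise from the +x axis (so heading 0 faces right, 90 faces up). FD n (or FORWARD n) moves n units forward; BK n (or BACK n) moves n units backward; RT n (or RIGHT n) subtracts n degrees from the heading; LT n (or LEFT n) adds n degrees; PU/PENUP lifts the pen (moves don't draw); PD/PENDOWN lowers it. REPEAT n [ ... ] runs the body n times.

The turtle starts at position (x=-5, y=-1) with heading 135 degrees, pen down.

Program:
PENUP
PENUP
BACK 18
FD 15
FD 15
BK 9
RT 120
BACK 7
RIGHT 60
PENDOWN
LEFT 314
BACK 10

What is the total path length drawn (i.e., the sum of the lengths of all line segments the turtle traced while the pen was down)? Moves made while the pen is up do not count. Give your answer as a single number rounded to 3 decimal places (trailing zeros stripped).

Answer: 10

Derivation:
Executing turtle program step by step:
Start: pos=(-5,-1), heading=135, pen down
PU: pen up
PU: pen up
BK 18: (-5,-1) -> (7.728,-13.728) [heading=135, move]
FD 15: (7.728,-13.728) -> (-2.879,-3.121) [heading=135, move]
FD 15: (-2.879,-3.121) -> (-13.485,7.485) [heading=135, move]
BK 9: (-13.485,7.485) -> (-7.121,1.121) [heading=135, move]
RT 120: heading 135 -> 15
BK 7: (-7.121,1.121) -> (-13.883,-0.69) [heading=15, move]
RT 60: heading 15 -> 315
PD: pen down
LT 314: heading 315 -> 269
BK 10: (-13.883,-0.69) -> (-13.708,9.308) [heading=269, draw]
Final: pos=(-13.708,9.308), heading=269, 1 segment(s) drawn

Segment lengths:
  seg 1: (-13.883,-0.69) -> (-13.708,9.308), length = 10
Total = 10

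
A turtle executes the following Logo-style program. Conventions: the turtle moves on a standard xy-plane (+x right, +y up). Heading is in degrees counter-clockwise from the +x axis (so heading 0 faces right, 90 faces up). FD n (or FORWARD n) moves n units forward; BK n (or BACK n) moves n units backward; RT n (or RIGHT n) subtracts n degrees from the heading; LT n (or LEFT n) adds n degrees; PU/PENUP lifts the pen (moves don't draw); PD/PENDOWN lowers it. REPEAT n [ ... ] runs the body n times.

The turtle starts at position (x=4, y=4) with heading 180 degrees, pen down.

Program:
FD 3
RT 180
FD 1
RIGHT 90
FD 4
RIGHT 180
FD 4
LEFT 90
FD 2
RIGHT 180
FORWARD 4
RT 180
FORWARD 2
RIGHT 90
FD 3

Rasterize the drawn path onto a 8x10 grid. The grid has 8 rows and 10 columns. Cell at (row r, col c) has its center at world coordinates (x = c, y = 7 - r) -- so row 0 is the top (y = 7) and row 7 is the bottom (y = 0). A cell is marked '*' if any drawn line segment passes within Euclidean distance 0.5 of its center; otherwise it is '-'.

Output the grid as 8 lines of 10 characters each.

Segment 0: (4,4) -> (1,4)
Segment 1: (1,4) -> (2,4)
Segment 2: (2,4) -> (2,0)
Segment 3: (2,0) -> (2,4)
Segment 4: (2,4) -> (-0,4)
Segment 5: (-0,4) -> (4,4)
Segment 6: (4,4) -> (2,4)
Segment 7: (2,4) -> (2,7)

Answer: --*-------
--*-------
--*-------
*****-----
--*-------
--*-------
--*-------
--*-------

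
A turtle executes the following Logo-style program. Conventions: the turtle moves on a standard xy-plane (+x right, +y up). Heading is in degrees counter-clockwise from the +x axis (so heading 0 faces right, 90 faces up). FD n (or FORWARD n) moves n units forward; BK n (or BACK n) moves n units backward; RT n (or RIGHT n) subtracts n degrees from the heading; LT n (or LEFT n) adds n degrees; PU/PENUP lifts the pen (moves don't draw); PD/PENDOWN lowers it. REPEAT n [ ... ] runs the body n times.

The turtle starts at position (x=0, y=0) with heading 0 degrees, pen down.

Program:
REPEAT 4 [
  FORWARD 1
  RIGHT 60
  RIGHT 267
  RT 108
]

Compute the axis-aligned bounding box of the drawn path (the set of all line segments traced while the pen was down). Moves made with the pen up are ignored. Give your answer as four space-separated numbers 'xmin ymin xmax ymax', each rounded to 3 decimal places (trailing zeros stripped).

Executing turtle program step by step:
Start: pos=(0,0), heading=0, pen down
REPEAT 4 [
  -- iteration 1/4 --
  FD 1: (0,0) -> (1,0) [heading=0, draw]
  RT 60: heading 0 -> 300
  RT 267: heading 300 -> 33
  RT 108: heading 33 -> 285
  -- iteration 2/4 --
  FD 1: (1,0) -> (1.259,-0.966) [heading=285, draw]
  RT 60: heading 285 -> 225
  RT 267: heading 225 -> 318
  RT 108: heading 318 -> 210
  -- iteration 3/4 --
  FD 1: (1.259,-0.966) -> (0.393,-1.466) [heading=210, draw]
  RT 60: heading 210 -> 150
  RT 267: heading 150 -> 243
  RT 108: heading 243 -> 135
  -- iteration 4/4 --
  FD 1: (0.393,-1.466) -> (-0.314,-0.759) [heading=135, draw]
  RT 60: heading 135 -> 75
  RT 267: heading 75 -> 168
  RT 108: heading 168 -> 60
]
Final: pos=(-0.314,-0.759), heading=60, 4 segment(s) drawn

Segment endpoints: x in {-0.314, 0, 0.393, 1, 1.259}, y in {-1.466, -0.966, -0.759, 0}
xmin=-0.314, ymin=-1.466, xmax=1.259, ymax=0

Answer: -0.314 -1.466 1.259 0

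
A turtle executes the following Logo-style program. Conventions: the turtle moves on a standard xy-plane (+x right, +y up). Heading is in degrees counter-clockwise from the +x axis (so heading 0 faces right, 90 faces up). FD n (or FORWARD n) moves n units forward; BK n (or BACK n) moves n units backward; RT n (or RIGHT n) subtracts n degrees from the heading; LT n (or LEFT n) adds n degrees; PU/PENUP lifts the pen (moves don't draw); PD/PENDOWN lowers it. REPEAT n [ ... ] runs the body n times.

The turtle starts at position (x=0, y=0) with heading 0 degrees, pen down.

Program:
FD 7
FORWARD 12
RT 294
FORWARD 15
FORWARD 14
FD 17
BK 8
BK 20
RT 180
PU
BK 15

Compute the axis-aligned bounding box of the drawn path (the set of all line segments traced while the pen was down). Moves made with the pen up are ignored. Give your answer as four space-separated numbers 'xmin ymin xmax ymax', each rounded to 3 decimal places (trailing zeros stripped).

Answer: 0 0 37.71 42.023

Derivation:
Executing turtle program step by step:
Start: pos=(0,0), heading=0, pen down
FD 7: (0,0) -> (7,0) [heading=0, draw]
FD 12: (7,0) -> (19,0) [heading=0, draw]
RT 294: heading 0 -> 66
FD 15: (19,0) -> (25.101,13.703) [heading=66, draw]
FD 14: (25.101,13.703) -> (30.795,26.493) [heading=66, draw]
FD 17: (30.795,26.493) -> (37.71,42.023) [heading=66, draw]
BK 8: (37.71,42.023) -> (34.456,34.715) [heading=66, draw]
BK 20: (34.456,34.715) -> (26.321,16.444) [heading=66, draw]
RT 180: heading 66 -> 246
PU: pen up
BK 15: (26.321,16.444) -> (32.422,30.147) [heading=246, move]
Final: pos=(32.422,30.147), heading=246, 7 segment(s) drawn

Segment endpoints: x in {0, 7, 19, 25.101, 26.321, 30.795, 34.456, 37.71}, y in {0, 13.703, 16.444, 26.493, 34.715, 42.023}
xmin=0, ymin=0, xmax=37.71, ymax=42.023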